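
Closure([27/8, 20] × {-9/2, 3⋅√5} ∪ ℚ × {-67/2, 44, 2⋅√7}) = (ℝ × {-67/2, 44, 2⋅√7}) ∪ ([27/8, 20] × {-9/2, 3⋅√5})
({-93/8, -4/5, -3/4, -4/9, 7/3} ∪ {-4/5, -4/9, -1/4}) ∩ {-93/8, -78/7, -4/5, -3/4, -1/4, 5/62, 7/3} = {-93/8, -4/5, -3/4, -1/4, 7/3}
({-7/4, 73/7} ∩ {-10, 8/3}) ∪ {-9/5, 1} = {-9/5, 1}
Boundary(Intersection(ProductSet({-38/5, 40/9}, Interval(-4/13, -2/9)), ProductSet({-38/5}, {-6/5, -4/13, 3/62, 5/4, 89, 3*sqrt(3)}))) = ProductSet({-38/5}, {-4/13})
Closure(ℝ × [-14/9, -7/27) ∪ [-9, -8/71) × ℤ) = ([-9, -8/71) × ℤ) ∪ (ℝ × [-14/9, -7/27]) ∪ ([-9, -8/71] × (ℤ \ (-14/9, -7/27)))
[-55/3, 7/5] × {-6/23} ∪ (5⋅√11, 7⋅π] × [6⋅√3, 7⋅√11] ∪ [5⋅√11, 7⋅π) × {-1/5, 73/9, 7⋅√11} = ([-55/3, 7/5] × {-6/23}) ∪ ([5⋅√11, 7⋅π) × {-1/5, 73/9, 7⋅√11}) ∪ ((5⋅√11, 7⋅π] × [6⋅√3, 7⋅√11])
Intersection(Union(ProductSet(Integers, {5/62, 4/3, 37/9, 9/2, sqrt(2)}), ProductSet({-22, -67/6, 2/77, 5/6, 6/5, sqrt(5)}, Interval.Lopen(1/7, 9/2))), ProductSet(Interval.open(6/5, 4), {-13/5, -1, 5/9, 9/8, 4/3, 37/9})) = Union(ProductSet({sqrt(5)}, {5/9, 9/8, 4/3, 37/9}), ProductSet(Range(2, 4, 1), {4/3, 37/9}))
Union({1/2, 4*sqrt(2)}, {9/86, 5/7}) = {9/86, 1/2, 5/7, 4*sqrt(2)}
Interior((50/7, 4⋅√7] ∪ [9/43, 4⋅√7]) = (9/43, 4⋅√7)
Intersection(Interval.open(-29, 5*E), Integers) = Range(-28, 14, 1)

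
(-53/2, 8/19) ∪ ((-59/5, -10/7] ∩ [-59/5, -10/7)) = (-53/2, 8/19)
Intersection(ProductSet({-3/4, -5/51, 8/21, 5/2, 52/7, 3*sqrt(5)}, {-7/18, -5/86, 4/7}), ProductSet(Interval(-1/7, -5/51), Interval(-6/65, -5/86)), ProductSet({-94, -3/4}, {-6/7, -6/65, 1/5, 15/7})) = EmptySet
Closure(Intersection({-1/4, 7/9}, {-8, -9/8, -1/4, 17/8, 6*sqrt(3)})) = {-1/4}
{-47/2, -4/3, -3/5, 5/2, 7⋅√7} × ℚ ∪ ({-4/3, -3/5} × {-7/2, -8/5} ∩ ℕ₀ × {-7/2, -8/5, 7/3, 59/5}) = {-47/2, -4/3, -3/5, 5/2, 7⋅√7} × ℚ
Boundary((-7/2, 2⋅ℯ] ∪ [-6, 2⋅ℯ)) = {-6, 2⋅ℯ}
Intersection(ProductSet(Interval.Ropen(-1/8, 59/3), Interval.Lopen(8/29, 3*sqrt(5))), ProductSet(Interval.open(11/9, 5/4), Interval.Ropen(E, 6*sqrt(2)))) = ProductSet(Interval.open(11/9, 5/4), Interval(E, 3*sqrt(5)))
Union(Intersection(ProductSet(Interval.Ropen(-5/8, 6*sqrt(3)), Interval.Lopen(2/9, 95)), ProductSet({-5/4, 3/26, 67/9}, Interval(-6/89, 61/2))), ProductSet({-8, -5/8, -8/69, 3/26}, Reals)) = Union(ProductSet({3/26, 67/9}, Interval.Lopen(2/9, 61/2)), ProductSet({-8, -5/8, -8/69, 3/26}, Reals))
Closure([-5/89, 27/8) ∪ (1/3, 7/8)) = [-5/89, 27/8]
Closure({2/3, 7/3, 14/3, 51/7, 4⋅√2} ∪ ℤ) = ℤ ∪ {2/3, 7/3, 14/3, 51/7, 4⋅√2}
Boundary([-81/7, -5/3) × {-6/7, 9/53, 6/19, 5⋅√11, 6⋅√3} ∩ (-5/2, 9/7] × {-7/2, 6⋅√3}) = [-5/2, -5/3] × {6⋅√3}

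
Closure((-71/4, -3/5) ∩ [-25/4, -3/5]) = [-25/4, -3/5]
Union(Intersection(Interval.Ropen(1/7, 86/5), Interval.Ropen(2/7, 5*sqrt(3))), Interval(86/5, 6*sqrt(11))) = Union(Interval.Ropen(2/7, 5*sqrt(3)), Interval(86/5, 6*sqrt(11)))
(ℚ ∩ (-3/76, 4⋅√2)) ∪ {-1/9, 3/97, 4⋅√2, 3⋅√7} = {-1/9, 4⋅√2, 3⋅√7} ∪ (ℚ ∩ (-3/76, 4⋅√2))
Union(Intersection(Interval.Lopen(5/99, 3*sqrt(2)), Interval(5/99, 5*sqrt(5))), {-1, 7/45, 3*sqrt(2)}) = Union({-1}, Interval.Lopen(5/99, 3*sqrt(2)))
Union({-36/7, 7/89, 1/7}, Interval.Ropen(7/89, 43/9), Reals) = Interval(-oo, oo)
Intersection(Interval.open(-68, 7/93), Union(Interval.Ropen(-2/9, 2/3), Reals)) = Interval.open(-68, 7/93)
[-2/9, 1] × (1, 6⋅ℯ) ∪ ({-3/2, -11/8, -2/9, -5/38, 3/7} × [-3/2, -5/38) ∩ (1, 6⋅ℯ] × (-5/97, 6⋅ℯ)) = [-2/9, 1] × (1, 6⋅ℯ)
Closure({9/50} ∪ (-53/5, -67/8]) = [-53/5, -67/8] ∪ {9/50}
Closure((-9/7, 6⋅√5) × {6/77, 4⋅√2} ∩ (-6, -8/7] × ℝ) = [-9/7, -8/7] × {6/77, 4⋅√2}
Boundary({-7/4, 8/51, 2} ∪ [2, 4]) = {-7/4, 8/51, 2, 4}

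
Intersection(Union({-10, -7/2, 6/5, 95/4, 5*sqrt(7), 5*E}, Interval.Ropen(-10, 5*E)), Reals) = Union({95/4}, Interval(-10, 5*E))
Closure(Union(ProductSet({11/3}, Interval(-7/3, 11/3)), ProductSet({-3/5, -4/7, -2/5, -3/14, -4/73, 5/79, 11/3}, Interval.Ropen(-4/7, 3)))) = Union(ProductSet({11/3}, Interval(-7/3, 11/3)), ProductSet({-3/5, -4/7, -2/5, -3/14, -4/73, 5/79, 11/3}, Interval(-4/7, 3)))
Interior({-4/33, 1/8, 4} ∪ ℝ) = ℝ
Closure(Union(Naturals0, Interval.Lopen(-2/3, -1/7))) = Union(Complement(Naturals0, Interval.open(-2/3, -1/7)), Interval(-2/3, -1/7), Naturals0)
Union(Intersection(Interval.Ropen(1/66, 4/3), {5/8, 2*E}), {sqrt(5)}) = {5/8, sqrt(5)}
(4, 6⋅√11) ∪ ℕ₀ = ℕ₀ ∪ [4, 6⋅√11)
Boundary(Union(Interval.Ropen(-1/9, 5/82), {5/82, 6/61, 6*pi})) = {-1/9, 5/82, 6/61, 6*pi}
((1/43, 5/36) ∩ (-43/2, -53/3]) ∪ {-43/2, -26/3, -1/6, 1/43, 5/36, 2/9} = {-43/2, -26/3, -1/6, 1/43, 5/36, 2/9}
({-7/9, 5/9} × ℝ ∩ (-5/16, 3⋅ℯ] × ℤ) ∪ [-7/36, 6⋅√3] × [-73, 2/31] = ({5/9} × ℤ) ∪ ([-7/36, 6⋅√3] × [-73, 2/31])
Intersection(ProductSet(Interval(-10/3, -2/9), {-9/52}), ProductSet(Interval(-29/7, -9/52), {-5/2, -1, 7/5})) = EmptySet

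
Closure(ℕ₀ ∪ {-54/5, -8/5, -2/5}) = {-54/5, -8/5, -2/5} ∪ ℕ₀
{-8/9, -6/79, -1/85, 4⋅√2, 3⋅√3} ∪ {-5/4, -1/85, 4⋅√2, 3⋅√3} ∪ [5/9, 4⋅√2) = {-5/4, -8/9, -6/79, -1/85} ∪ [5/9, 4⋅√2]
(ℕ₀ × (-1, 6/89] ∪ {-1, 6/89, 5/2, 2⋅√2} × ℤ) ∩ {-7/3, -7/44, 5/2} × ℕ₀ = {5/2} × ℕ₀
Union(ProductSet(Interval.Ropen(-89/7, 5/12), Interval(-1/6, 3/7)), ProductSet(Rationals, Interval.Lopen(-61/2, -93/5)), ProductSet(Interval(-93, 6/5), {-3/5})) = Union(ProductSet(Interval(-93, 6/5), {-3/5}), ProductSet(Interval.Ropen(-89/7, 5/12), Interval(-1/6, 3/7)), ProductSet(Rationals, Interval.Lopen(-61/2, -93/5)))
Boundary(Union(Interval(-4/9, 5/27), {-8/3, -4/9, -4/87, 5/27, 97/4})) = {-8/3, -4/9, 5/27, 97/4}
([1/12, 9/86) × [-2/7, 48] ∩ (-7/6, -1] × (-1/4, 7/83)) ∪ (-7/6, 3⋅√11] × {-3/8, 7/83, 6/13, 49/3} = (-7/6, 3⋅√11] × {-3/8, 7/83, 6/13, 49/3}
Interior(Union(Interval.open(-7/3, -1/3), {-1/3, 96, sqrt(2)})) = Interval.open(-7/3, -1/3)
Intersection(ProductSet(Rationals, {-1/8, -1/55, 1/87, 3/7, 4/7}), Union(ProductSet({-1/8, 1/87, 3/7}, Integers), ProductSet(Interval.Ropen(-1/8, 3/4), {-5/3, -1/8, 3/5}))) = ProductSet(Intersection(Interval.Ropen(-1/8, 3/4), Rationals), {-1/8})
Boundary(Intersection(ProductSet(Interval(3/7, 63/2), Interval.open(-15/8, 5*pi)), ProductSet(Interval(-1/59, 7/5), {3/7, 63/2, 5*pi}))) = ProductSet(Interval(3/7, 7/5), {3/7})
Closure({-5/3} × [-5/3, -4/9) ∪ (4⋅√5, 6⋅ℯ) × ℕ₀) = ({-5/3} × [-5/3, -4/9]) ∪ ([4⋅√5, 6⋅ℯ] × ℕ₀)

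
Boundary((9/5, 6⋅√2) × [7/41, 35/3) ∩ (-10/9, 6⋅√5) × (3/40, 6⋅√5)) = ({9/5, 6⋅√2} × [7/41, 35/3]) ∪ ([9/5, 6⋅√2] × {7/41, 35/3})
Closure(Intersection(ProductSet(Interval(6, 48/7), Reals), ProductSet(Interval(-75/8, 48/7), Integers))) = ProductSet(Interval(6, 48/7), Integers)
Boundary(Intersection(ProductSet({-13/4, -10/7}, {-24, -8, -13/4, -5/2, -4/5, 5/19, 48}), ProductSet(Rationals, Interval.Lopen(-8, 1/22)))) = ProductSet({-13/4, -10/7}, {-13/4, -5/2, -4/5})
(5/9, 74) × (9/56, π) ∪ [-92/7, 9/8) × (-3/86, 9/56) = ([-92/7, 9/8) × (-3/86, 9/56)) ∪ ((5/9, 74) × (9/56, π))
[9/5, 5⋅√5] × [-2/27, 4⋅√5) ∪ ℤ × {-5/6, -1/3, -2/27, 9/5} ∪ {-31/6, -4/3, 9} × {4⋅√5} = (ℤ × {-5/6, -1/3, -2/27, 9/5}) ∪ ({-31/6, -4/3, 9} × {4⋅√5}) ∪ ([9/5, 5⋅√5] × [-2/27, 4⋅√5))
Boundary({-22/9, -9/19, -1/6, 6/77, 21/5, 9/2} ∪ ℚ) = ℝ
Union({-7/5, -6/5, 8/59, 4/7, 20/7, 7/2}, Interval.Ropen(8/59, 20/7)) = Union({-7/5, -6/5, 7/2}, Interval(8/59, 20/7))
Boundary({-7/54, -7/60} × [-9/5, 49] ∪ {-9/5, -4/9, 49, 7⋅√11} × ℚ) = ({-7/54, -7/60} × [-9/5, 49]) ∪ ({-9/5, -4/9, 49, 7⋅√11} × ℝ)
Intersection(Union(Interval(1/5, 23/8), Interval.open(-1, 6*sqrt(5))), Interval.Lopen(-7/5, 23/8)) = Interval.Lopen(-1, 23/8)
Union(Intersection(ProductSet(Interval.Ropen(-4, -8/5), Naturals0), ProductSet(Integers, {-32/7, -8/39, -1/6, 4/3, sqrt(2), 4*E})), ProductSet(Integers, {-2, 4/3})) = ProductSet(Integers, {-2, 4/3})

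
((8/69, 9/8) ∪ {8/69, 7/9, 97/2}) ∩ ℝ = [8/69, 9/8) ∪ {97/2}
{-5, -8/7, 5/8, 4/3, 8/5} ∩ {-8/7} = {-8/7}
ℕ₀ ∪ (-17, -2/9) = (-17, -2/9) ∪ ℕ₀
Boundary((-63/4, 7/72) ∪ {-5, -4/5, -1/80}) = {-63/4, 7/72}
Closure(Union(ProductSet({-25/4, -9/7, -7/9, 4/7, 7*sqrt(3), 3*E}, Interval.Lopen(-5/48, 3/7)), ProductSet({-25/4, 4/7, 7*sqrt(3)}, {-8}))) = Union(ProductSet({-25/4, 4/7, 7*sqrt(3)}, {-8}), ProductSet({-25/4, -9/7, -7/9, 4/7, 7*sqrt(3), 3*E}, Interval(-5/48, 3/7)))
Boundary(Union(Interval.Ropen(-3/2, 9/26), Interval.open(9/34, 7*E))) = {-3/2, 7*E}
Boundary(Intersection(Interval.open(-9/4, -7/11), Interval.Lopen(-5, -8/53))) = {-9/4, -7/11}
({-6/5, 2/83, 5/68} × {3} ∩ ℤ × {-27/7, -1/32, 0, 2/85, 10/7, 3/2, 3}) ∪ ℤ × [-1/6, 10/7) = ℤ × [-1/6, 10/7)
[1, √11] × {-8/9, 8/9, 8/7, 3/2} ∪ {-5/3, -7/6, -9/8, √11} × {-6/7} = ({-5/3, -7/6, -9/8, √11} × {-6/7}) ∪ ([1, √11] × {-8/9, 8/9, 8/7, 3/2})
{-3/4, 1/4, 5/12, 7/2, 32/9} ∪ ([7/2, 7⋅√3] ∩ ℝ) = {-3/4, 1/4, 5/12} ∪ [7/2, 7⋅√3]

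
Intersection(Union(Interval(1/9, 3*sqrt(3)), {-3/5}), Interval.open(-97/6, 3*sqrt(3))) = Union({-3/5}, Interval.Ropen(1/9, 3*sqrt(3)))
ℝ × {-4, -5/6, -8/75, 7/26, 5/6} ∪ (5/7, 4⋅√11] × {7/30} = (ℝ × {-4, -5/6, -8/75, 7/26, 5/6}) ∪ ((5/7, 4⋅√11] × {7/30})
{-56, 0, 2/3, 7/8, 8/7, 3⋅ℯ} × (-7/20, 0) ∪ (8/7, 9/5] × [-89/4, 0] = ((8/7, 9/5] × [-89/4, 0]) ∪ ({-56, 0, 2/3, 7/8, 8/7, 3⋅ℯ} × (-7/20, 0))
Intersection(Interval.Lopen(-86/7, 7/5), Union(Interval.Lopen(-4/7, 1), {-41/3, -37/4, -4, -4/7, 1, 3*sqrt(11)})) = Union({-37/4, -4}, Interval(-4/7, 1))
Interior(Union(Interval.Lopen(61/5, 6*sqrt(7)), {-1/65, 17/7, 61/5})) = Interval.open(61/5, 6*sqrt(7))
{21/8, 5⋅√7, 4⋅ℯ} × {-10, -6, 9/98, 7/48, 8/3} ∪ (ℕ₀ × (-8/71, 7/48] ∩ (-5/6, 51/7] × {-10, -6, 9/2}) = {21/8, 5⋅√7, 4⋅ℯ} × {-10, -6, 9/98, 7/48, 8/3}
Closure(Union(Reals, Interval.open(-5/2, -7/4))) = Interval(-oo, oo)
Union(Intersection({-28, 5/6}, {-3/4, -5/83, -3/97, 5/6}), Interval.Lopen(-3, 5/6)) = Interval.Lopen(-3, 5/6)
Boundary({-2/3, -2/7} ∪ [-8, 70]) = {-8, 70}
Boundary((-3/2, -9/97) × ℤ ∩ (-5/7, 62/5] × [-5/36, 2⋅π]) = [-5/7, -9/97] × {0, 1, …, 6}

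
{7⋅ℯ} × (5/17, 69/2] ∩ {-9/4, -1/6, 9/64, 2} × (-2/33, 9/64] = ∅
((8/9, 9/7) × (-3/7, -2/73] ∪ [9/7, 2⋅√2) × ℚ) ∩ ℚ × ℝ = ((ℚ ∩ (8/9, 9/7)) × (-3/7, -2/73]) ∪ ((ℚ ∩ [9/7, 2⋅√2)) × ℚ)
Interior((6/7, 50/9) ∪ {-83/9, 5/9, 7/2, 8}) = (6/7, 50/9)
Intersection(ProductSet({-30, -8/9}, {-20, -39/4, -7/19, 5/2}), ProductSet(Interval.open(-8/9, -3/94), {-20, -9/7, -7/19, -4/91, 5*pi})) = EmptySet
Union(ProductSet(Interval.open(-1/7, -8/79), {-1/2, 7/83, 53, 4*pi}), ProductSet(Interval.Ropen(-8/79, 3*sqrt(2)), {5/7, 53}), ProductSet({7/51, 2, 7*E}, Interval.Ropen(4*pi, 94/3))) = Union(ProductSet({7/51, 2, 7*E}, Interval.Ropen(4*pi, 94/3)), ProductSet(Interval.open(-1/7, -8/79), {-1/2, 7/83, 53, 4*pi}), ProductSet(Interval.Ropen(-8/79, 3*sqrt(2)), {5/7, 53}))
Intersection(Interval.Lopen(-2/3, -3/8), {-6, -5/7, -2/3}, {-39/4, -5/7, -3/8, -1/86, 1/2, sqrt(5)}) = EmptySet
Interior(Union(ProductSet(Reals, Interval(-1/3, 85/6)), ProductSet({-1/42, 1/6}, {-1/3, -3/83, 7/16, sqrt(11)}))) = ProductSet(Reals, Interval.open(-1/3, 85/6))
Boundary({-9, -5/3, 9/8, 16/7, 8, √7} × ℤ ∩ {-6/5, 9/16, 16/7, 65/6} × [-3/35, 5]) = {16/7} × {0, 1, …, 5}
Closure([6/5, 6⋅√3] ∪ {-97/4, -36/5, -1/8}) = {-97/4, -36/5, -1/8} ∪ [6/5, 6⋅√3]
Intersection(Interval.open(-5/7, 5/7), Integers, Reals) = Range(0, 1, 1)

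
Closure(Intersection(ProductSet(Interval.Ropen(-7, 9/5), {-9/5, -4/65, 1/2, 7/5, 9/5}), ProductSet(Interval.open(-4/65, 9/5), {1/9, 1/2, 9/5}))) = ProductSet(Interval(-4/65, 9/5), {1/2, 9/5})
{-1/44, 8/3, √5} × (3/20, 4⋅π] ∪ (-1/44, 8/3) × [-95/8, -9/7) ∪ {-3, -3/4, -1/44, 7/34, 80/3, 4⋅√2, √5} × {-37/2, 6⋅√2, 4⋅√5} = ((-1/44, 8/3) × [-95/8, -9/7)) ∪ ({-1/44, 8/3, √5} × (3/20, 4⋅π]) ∪ ({-3, -3/4, -1/44, 7/34, 80/3, 4⋅√2, √5} × {-37/2, 6⋅√2, 4⋅√5})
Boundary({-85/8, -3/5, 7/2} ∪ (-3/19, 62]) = {-85/8, -3/5, -3/19, 62}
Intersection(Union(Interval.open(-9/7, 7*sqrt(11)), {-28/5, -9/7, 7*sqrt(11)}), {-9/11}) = {-9/11}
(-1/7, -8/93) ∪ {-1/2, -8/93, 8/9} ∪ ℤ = ℤ ∪ {-1/2, 8/9} ∪ (-1/7, -8/93]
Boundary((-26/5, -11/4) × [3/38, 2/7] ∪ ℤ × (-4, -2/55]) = (ℤ × [-4, -2/55]) ∪ ({-26/5, -11/4} × [3/38, 2/7]) ∪ ([-26/5, -11/4] × {3/38, 2/7})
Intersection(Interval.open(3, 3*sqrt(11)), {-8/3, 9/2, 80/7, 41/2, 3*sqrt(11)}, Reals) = {9/2}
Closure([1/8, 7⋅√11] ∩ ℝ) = [1/8, 7⋅√11]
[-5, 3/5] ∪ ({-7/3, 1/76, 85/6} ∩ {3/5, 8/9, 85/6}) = [-5, 3/5] ∪ {85/6}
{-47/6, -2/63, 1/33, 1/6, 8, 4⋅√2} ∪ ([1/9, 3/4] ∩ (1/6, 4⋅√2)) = {-47/6, -2/63, 1/33, 8, 4⋅√2} ∪ [1/6, 3/4]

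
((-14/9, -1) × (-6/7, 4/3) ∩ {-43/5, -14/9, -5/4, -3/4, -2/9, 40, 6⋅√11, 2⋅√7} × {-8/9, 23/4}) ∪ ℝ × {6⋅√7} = ℝ × {6⋅√7}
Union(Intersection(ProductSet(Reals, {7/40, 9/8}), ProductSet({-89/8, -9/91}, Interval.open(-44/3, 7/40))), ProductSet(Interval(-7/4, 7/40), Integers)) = ProductSet(Interval(-7/4, 7/40), Integers)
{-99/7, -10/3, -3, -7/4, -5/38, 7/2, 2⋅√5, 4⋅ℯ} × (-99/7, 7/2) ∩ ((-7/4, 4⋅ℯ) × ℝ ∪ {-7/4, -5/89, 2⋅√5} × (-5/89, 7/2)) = ({-7/4, 2⋅√5} × (-5/89, 7/2)) ∪ ({-5/38, 7/2, 2⋅√5} × (-99/7, 7/2))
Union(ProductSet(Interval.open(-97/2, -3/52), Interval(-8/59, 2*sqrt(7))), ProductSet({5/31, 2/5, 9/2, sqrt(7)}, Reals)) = Union(ProductSet({5/31, 2/5, 9/2, sqrt(7)}, Reals), ProductSet(Interval.open(-97/2, -3/52), Interval(-8/59, 2*sqrt(7))))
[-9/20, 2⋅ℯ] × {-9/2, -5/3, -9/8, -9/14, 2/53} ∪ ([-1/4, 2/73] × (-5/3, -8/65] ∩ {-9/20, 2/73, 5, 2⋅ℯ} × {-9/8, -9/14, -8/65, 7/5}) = ({2/73} × {-9/8, -9/14, -8/65}) ∪ ([-9/20, 2⋅ℯ] × {-9/2, -5/3, -9/8, -9/14, 2/53})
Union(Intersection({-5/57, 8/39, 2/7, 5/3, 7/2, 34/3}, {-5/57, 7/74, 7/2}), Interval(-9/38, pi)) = Union({7/2}, Interval(-9/38, pi))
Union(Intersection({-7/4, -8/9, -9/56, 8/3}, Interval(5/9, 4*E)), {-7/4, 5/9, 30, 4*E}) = {-7/4, 5/9, 8/3, 30, 4*E}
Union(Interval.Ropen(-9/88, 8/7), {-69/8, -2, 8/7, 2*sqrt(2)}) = Union({-69/8, -2, 2*sqrt(2)}, Interval(-9/88, 8/7))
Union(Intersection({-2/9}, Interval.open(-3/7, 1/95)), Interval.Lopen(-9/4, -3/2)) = Union({-2/9}, Interval.Lopen(-9/4, -3/2))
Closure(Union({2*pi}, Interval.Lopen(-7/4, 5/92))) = Union({2*pi}, Interval(-7/4, 5/92))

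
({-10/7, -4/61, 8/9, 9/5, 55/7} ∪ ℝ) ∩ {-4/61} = {-4/61}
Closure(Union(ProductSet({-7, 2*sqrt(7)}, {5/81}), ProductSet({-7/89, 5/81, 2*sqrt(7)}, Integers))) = Union(ProductSet({-7, 2*sqrt(7)}, {5/81}), ProductSet({-7/89, 5/81, 2*sqrt(7)}, Integers))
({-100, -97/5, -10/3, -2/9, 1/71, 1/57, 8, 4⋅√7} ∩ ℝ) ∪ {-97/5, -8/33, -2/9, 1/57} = {-100, -97/5, -10/3, -8/33, -2/9, 1/71, 1/57, 8, 4⋅√7}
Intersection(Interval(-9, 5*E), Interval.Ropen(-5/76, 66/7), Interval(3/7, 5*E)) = Interval.Ropen(3/7, 66/7)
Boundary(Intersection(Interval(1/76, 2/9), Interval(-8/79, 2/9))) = {1/76, 2/9}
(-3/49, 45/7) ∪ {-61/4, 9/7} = {-61/4} ∪ (-3/49, 45/7)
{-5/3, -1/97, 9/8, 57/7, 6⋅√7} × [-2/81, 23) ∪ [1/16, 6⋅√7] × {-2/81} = ([1/16, 6⋅√7] × {-2/81}) ∪ ({-5/3, -1/97, 9/8, 57/7, 6⋅√7} × [-2/81, 23))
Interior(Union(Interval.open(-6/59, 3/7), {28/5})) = Interval.open(-6/59, 3/7)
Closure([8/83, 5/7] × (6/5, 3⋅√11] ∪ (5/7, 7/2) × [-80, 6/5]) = ([5/7, 7/2] × [-80, 6/5]) ∪ ([8/83, 5/7] × [6/5, 3⋅√11])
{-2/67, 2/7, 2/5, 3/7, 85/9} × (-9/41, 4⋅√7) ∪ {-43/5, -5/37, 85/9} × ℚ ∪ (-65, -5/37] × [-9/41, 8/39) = ({-43/5, -5/37, 85/9} × ℚ) ∪ ((-65, -5/37] × [-9/41, 8/39)) ∪ ({-2/67, 2/7, 2/5, 3/7, 85/9} × (-9/41, 4⋅√7))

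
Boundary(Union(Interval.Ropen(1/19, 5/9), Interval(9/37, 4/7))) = {1/19, 4/7}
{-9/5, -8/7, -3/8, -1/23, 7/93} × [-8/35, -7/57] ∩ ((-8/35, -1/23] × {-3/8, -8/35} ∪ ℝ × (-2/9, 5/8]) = ({-1/23} × {-8/35}) ∪ ({-9/5, -8/7, -3/8, -1/23, 7/93} × (-2/9, -7/57])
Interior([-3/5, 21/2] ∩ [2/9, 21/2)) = (2/9, 21/2)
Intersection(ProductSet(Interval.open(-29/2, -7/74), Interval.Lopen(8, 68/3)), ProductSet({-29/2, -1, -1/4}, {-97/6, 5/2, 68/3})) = ProductSet({-1, -1/4}, {68/3})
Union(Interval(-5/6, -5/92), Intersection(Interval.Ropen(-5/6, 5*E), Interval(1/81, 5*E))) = Union(Interval(-5/6, -5/92), Interval.Ropen(1/81, 5*E))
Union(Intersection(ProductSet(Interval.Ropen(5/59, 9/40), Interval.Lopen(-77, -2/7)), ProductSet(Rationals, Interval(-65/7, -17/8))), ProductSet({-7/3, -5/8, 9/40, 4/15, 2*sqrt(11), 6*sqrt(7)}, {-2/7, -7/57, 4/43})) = Union(ProductSet({-7/3, -5/8, 9/40, 4/15, 2*sqrt(11), 6*sqrt(7)}, {-2/7, -7/57, 4/43}), ProductSet(Intersection(Interval.Ropen(5/59, 9/40), Rationals), Interval(-65/7, -17/8)))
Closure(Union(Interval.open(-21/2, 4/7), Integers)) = Union(Integers, Interval(-21/2, 4/7))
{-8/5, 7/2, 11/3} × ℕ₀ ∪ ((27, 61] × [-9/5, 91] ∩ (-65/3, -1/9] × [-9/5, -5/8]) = {-8/5, 7/2, 11/3} × ℕ₀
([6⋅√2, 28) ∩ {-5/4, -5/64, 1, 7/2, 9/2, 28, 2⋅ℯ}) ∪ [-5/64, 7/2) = [-5/64, 7/2)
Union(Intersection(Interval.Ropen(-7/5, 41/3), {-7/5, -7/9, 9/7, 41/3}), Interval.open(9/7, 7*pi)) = Union({-7/5, -7/9}, Interval.Ropen(9/7, 7*pi))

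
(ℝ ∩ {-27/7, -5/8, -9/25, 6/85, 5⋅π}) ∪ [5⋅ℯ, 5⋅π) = {-27/7, -5/8, -9/25, 6/85} ∪ [5⋅ℯ, 5⋅π]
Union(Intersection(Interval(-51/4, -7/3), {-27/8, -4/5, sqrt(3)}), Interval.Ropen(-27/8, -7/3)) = Interval.Ropen(-27/8, -7/3)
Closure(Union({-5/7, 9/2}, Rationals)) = Reals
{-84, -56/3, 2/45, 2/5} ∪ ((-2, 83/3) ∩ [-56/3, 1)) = {-84, -56/3} ∪ (-2, 1)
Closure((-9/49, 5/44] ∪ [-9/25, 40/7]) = [-9/25, 40/7]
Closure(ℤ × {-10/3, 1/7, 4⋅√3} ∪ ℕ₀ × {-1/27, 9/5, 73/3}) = (ℕ₀ × {-1/27, 9/5, 73/3}) ∪ (ℤ × {-10/3, 1/7, 4⋅√3})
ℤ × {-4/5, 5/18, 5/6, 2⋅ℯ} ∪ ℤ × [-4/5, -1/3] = ℤ × ([-4/5, -1/3] ∪ {5/18, 5/6, 2⋅ℯ})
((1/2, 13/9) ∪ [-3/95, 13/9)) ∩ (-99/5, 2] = [-3/95, 13/9)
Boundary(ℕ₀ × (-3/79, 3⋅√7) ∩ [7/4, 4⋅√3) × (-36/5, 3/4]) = {2, 3, …, 6} × [-3/79, 3/4]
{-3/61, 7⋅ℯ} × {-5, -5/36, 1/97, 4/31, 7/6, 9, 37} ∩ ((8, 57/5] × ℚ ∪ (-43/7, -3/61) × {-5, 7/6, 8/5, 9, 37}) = ∅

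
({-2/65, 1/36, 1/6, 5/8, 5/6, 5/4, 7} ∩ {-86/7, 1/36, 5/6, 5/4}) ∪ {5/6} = {1/36, 5/6, 5/4}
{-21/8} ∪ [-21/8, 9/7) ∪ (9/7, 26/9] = [-21/8, 9/7) ∪ (9/7, 26/9]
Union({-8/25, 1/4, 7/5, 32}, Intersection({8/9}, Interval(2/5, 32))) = {-8/25, 1/4, 8/9, 7/5, 32}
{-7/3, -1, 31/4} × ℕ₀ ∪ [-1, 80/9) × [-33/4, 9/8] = ({-7/3, -1, 31/4} × ℕ₀) ∪ ([-1, 80/9) × [-33/4, 9/8])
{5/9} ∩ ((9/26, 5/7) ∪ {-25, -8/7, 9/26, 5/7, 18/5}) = {5/9}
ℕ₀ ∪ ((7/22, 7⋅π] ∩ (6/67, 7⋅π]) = ℕ₀ ∪ (7/22, 7⋅π]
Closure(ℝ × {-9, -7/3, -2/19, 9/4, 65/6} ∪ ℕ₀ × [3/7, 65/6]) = (ℕ₀ × [3/7, 65/6]) ∪ (ℝ × {-9, -7/3, -2/19, 9/4, 65/6})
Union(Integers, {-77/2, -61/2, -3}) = Union({-77/2, -61/2}, Integers)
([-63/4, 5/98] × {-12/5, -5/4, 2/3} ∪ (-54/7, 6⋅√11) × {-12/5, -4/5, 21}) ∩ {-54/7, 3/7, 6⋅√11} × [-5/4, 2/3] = ({3/7} × {-4/5}) ∪ ({-54/7} × {-5/4, 2/3})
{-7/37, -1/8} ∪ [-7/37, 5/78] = [-7/37, 5/78]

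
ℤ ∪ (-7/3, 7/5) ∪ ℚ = ℚ ∪ [-7/3, 7/5]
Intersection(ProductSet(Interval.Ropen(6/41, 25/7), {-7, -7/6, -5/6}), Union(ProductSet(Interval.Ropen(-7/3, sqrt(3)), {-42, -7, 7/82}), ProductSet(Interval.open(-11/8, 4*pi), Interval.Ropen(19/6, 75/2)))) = ProductSet(Interval.Ropen(6/41, sqrt(3)), {-7})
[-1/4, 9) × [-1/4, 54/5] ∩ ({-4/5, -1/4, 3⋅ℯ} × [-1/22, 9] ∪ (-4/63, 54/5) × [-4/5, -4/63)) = ({-1/4, 3⋅ℯ} × [-1/22, 9]) ∪ ((-4/63, 9) × [-1/4, -4/63))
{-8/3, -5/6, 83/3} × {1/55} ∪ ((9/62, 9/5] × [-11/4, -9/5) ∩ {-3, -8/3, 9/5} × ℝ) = ({-8/3, -5/6, 83/3} × {1/55}) ∪ ({9/5} × [-11/4, -9/5))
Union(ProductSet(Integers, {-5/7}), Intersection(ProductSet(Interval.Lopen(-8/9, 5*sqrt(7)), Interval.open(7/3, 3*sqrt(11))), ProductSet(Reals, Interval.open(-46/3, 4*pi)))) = Union(ProductSet(Integers, {-5/7}), ProductSet(Interval.Lopen(-8/9, 5*sqrt(7)), Interval.open(7/3, 3*sqrt(11))))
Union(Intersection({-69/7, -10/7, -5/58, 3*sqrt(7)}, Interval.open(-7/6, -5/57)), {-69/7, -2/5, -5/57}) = {-69/7, -2/5, -5/57}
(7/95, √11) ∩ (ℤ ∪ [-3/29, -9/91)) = {1, 2, 3}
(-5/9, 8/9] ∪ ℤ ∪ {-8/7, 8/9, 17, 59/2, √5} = ℤ ∪ {-8/7, 59/2, √5} ∪ (-5/9, 8/9]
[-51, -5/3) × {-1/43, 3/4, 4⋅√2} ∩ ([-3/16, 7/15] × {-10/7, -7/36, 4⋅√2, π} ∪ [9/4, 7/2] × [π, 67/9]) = ∅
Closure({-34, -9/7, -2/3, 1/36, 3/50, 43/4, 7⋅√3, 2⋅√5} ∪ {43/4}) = {-34, -9/7, -2/3, 1/36, 3/50, 43/4, 7⋅√3, 2⋅√5}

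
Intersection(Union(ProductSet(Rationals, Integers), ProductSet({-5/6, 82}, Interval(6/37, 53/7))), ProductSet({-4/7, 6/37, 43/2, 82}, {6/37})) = ProductSet({82}, {6/37})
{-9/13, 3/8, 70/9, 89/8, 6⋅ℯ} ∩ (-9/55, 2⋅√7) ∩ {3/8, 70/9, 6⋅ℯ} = {3/8}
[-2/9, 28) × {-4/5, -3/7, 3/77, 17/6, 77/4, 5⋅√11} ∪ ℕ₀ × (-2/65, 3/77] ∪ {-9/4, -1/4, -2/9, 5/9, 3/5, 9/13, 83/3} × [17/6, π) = (ℕ₀ × (-2/65, 3/77]) ∪ ({-9/4, -1/4, -2/9, 5/9, 3/5, 9/13, 83/3} × [17/6, π)) ∪ ([-2/9, 28) × {-4/5, -3/7, 3/77, 17/6, 77/4, 5⋅√11})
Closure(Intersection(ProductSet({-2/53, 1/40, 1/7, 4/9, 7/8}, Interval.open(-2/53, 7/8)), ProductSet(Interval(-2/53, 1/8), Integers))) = ProductSet({-2/53, 1/40}, Range(0, 1, 1))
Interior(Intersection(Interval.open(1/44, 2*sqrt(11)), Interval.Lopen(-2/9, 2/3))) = Interval.open(1/44, 2/3)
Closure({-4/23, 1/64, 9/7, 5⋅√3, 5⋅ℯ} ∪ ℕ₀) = {-4/23, 1/64, 9/7, 5⋅√3, 5⋅ℯ} ∪ ℕ₀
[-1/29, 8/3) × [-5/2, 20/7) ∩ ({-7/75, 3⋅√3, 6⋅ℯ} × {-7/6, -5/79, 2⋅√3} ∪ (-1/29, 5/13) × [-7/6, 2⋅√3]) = (-1/29, 5/13) × [-7/6, 20/7)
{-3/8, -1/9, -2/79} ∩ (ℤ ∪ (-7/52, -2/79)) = {-1/9}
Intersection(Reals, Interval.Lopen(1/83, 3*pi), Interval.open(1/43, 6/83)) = Interval.open(1/43, 6/83)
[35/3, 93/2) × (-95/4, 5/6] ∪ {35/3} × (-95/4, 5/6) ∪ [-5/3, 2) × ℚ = ([-5/3, 2) × ℚ) ∪ ([35/3, 93/2) × (-95/4, 5/6])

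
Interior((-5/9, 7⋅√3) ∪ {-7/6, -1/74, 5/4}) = (-5/9, 7⋅√3)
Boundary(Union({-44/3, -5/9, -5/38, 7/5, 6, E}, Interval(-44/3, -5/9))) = {-44/3, -5/9, -5/38, 7/5, 6, E}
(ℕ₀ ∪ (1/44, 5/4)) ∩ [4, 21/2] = {4, 5, …, 10}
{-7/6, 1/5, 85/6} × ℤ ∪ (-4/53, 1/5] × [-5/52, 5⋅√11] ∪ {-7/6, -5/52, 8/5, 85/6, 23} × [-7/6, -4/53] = ({-7/6, 1/5, 85/6} × ℤ) ∪ ({-7/6, -5/52, 8/5, 85/6, 23} × [-7/6, -4/53]) ∪ ((-4/53, 1/5] × [-5/52, 5⋅√11])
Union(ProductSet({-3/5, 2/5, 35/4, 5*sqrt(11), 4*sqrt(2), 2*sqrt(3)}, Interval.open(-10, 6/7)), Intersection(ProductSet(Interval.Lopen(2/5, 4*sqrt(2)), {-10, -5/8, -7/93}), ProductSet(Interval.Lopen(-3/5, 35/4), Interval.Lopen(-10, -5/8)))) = Union(ProductSet({-3/5, 2/5, 35/4, 5*sqrt(11), 4*sqrt(2), 2*sqrt(3)}, Interval.open(-10, 6/7)), ProductSet(Interval.Lopen(2/5, 4*sqrt(2)), {-5/8}))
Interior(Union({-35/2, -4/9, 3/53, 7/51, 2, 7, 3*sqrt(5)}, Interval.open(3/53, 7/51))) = Interval.open(3/53, 7/51)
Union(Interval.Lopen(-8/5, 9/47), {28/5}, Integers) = Union({28/5}, Integers, Interval.Lopen(-8/5, 9/47))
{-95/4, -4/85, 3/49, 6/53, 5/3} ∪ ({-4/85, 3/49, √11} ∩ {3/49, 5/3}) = {-95/4, -4/85, 3/49, 6/53, 5/3}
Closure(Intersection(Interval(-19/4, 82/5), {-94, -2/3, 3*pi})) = {-2/3, 3*pi}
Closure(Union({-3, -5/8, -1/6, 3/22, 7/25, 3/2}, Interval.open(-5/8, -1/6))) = Union({-3, 3/22, 7/25, 3/2}, Interval(-5/8, -1/6))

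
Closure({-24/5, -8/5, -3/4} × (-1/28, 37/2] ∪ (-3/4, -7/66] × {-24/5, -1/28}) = ([-3/4, -7/66] × {-24/5, -1/28}) ∪ ({-24/5, -8/5, -3/4} × [-1/28, 37/2])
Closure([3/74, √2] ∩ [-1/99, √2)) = [3/74, √2]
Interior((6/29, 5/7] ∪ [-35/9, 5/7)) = (-35/9, 5/7)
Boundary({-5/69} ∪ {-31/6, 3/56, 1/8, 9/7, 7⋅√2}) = {-31/6, -5/69, 3/56, 1/8, 9/7, 7⋅√2}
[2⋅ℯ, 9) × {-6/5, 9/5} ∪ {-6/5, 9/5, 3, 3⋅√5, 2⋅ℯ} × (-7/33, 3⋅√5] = ([2⋅ℯ, 9) × {-6/5, 9/5}) ∪ ({-6/5, 9/5, 3, 3⋅√5, 2⋅ℯ} × (-7/33, 3⋅√5])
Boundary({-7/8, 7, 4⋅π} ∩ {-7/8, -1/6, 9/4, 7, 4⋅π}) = {-7/8, 7, 4⋅π}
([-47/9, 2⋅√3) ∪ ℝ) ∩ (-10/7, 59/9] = (-10/7, 59/9]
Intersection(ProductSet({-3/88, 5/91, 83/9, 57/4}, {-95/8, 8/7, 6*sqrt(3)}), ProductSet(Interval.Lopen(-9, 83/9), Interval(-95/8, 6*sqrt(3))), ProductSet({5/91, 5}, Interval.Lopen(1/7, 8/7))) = ProductSet({5/91}, {8/7})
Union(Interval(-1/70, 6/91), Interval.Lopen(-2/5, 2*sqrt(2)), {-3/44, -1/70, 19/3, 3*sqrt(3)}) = Union({19/3, 3*sqrt(3)}, Interval.Lopen(-2/5, 2*sqrt(2)))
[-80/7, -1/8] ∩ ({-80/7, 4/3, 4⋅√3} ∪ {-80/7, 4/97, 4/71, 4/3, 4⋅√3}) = {-80/7}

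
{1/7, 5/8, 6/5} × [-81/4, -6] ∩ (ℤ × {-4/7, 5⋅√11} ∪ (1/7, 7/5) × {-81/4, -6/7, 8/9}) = {5/8, 6/5} × {-81/4}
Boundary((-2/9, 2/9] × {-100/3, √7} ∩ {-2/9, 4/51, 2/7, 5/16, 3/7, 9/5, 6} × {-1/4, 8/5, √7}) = {4/51} × {√7}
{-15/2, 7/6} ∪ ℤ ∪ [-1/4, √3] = ℤ ∪ {-15/2} ∪ [-1/4, √3]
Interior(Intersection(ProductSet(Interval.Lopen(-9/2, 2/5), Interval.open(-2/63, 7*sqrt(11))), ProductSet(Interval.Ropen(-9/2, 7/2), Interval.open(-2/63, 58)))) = ProductSet(Interval.open(-9/2, 2/5), Interval.open(-2/63, 7*sqrt(11)))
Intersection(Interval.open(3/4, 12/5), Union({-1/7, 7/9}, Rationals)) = Intersection(Interval.open(3/4, 12/5), Rationals)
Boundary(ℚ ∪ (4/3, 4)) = (-∞, 4/3] ∪ [4, ∞)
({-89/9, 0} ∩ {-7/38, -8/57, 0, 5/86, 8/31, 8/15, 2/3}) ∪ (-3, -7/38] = (-3, -7/38] ∪ {0}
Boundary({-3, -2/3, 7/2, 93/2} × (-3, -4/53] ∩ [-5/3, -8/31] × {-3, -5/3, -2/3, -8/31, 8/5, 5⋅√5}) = {-2/3} × {-5/3, -2/3, -8/31}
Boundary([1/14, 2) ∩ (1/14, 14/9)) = {1/14, 14/9}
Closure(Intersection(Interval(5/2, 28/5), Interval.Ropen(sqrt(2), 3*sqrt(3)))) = Interval(5/2, 3*sqrt(3))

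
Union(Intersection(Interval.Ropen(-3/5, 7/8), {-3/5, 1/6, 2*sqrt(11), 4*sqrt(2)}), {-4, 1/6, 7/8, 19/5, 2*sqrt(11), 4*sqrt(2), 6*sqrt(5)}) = {-4, -3/5, 1/6, 7/8, 19/5, 2*sqrt(11), 4*sqrt(2), 6*sqrt(5)}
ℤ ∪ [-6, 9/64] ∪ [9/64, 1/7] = ℤ ∪ [-6, 1/7]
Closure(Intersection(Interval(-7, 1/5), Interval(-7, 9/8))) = Interval(-7, 1/5)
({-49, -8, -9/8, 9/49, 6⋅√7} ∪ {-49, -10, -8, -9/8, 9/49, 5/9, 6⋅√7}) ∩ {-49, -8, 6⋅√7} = {-49, -8, 6⋅√7}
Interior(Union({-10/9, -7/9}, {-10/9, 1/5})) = EmptySet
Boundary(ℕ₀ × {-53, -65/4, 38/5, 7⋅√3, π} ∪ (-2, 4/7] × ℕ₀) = ([-2, 4/7] × ℕ₀) ∪ (ℕ₀ × {-53, -65/4, 38/5, 7⋅√3, π})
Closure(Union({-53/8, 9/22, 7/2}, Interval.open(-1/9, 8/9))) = Union({-53/8, 7/2}, Interval(-1/9, 8/9))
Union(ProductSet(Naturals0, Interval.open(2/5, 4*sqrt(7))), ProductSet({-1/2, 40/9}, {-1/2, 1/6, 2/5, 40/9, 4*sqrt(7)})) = Union(ProductSet({-1/2, 40/9}, {-1/2, 1/6, 2/5, 40/9, 4*sqrt(7)}), ProductSet(Naturals0, Interval.open(2/5, 4*sqrt(7))))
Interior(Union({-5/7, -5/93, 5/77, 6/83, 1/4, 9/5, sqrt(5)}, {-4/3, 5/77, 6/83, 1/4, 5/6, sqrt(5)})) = EmptySet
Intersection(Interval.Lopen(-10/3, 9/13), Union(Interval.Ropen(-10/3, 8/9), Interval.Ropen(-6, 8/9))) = Interval.Lopen(-10/3, 9/13)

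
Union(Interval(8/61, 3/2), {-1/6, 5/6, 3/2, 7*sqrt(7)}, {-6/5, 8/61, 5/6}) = Union({-6/5, -1/6, 7*sqrt(7)}, Interval(8/61, 3/2))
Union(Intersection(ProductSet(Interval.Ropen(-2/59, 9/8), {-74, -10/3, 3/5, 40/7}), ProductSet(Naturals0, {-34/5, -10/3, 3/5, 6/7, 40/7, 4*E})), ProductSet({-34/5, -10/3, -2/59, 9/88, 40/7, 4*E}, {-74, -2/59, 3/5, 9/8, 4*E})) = Union(ProductSet({-34/5, -10/3, -2/59, 9/88, 40/7, 4*E}, {-74, -2/59, 3/5, 9/8, 4*E}), ProductSet(Range(0, 2, 1), {-10/3, 3/5, 40/7}))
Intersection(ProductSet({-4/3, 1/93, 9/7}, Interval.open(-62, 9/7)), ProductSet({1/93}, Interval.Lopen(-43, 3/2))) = ProductSet({1/93}, Interval.open(-43, 9/7))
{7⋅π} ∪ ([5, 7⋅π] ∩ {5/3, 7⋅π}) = {7⋅π}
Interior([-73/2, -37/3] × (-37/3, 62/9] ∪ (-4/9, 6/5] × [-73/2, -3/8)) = ((-73/2, -37/3) × (-37/3, 62/9)) ∪ ((-4/9, 6/5) × (-73/2, -3/8))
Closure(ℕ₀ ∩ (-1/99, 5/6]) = {0}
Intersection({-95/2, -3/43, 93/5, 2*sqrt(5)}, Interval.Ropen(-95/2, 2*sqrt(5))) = {-95/2, -3/43}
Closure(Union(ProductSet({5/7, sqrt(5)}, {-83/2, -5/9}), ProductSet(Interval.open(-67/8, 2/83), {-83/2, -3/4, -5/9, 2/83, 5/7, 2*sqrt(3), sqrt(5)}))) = Union(ProductSet({5/7, sqrt(5)}, {-83/2, -5/9}), ProductSet(Interval(-67/8, 2/83), {-83/2, -3/4, -5/9, 2/83, 5/7, 2*sqrt(3), sqrt(5)}))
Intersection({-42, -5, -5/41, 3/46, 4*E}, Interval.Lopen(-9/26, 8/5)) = {-5/41, 3/46}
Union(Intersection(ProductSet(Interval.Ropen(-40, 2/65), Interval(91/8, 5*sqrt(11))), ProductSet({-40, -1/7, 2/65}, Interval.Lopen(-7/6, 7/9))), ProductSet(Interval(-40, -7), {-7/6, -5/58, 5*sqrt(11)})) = ProductSet(Interval(-40, -7), {-7/6, -5/58, 5*sqrt(11)})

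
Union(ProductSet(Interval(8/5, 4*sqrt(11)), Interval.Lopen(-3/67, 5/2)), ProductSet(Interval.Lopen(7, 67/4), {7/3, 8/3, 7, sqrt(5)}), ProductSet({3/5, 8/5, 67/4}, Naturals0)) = Union(ProductSet({3/5, 8/5, 67/4}, Naturals0), ProductSet(Interval(8/5, 4*sqrt(11)), Interval.Lopen(-3/67, 5/2)), ProductSet(Interval.Lopen(7, 67/4), {7/3, 8/3, 7, sqrt(5)}))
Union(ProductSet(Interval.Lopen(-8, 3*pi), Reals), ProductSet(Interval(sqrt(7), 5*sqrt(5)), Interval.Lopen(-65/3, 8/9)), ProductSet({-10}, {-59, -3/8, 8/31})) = Union(ProductSet({-10}, {-59, -3/8, 8/31}), ProductSet(Interval.Lopen(-8, 3*pi), Reals), ProductSet(Interval(sqrt(7), 5*sqrt(5)), Interval.Lopen(-65/3, 8/9)))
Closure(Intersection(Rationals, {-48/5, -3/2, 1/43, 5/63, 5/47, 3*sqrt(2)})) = {-48/5, -3/2, 1/43, 5/63, 5/47}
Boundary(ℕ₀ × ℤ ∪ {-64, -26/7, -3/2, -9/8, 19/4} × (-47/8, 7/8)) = (ℕ₀ × ℤ) ∪ ({-64, -26/7, -3/2, -9/8, 19/4} × [-47/8, 7/8])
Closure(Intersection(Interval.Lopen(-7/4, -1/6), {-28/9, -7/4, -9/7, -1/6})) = {-9/7, -1/6}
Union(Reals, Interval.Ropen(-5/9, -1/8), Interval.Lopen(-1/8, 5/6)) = Interval(-oo, oo)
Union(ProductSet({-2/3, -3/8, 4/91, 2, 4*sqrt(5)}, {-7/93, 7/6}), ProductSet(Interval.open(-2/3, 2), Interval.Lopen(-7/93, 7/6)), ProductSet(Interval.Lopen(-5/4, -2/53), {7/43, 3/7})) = Union(ProductSet({-2/3, -3/8, 4/91, 2, 4*sqrt(5)}, {-7/93, 7/6}), ProductSet(Interval.Lopen(-5/4, -2/53), {7/43, 3/7}), ProductSet(Interval.open(-2/3, 2), Interval.Lopen(-7/93, 7/6)))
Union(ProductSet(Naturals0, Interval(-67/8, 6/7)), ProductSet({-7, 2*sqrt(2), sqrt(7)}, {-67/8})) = Union(ProductSet({-7, 2*sqrt(2), sqrt(7)}, {-67/8}), ProductSet(Naturals0, Interval(-67/8, 6/7)))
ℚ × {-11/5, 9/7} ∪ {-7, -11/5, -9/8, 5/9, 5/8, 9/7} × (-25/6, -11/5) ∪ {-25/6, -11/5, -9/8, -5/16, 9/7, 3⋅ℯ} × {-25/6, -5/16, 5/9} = (ℚ × {-11/5, 9/7}) ∪ ({-7, -11/5, -9/8, 5/9, 5/8, 9/7} × (-25/6, -11/5)) ∪ ({-25/6, -11/5, -9/8, -5/16, 9/7, 3⋅ℯ} × {-25/6, -5/16, 5/9})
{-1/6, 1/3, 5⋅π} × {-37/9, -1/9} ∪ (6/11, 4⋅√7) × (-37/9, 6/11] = ({-1/6, 1/3, 5⋅π} × {-37/9, -1/9}) ∪ ((6/11, 4⋅√7) × (-37/9, 6/11])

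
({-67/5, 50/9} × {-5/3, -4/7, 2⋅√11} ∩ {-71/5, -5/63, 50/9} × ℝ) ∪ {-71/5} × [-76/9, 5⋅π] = ({-71/5} × [-76/9, 5⋅π]) ∪ ({50/9} × {-5/3, -4/7, 2⋅√11})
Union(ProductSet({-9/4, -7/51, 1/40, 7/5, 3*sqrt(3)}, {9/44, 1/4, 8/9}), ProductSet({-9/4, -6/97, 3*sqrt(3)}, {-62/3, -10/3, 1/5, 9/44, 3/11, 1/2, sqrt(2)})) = Union(ProductSet({-9/4, -6/97, 3*sqrt(3)}, {-62/3, -10/3, 1/5, 9/44, 3/11, 1/2, sqrt(2)}), ProductSet({-9/4, -7/51, 1/40, 7/5, 3*sqrt(3)}, {9/44, 1/4, 8/9}))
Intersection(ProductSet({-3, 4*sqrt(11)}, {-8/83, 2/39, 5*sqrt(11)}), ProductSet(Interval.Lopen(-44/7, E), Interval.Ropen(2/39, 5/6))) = ProductSet({-3}, {2/39})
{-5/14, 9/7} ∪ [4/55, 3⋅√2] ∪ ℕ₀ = {-5/14} ∪ ℕ₀ ∪ [4/55, 3⋅√2]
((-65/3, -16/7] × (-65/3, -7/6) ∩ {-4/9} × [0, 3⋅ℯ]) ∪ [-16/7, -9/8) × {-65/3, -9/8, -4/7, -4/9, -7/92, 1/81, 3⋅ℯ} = [-16/7, -9/8) × {-65/3, -9/8, -4/7, -4/9, -7/92, 1/81, 3⋅ℯ}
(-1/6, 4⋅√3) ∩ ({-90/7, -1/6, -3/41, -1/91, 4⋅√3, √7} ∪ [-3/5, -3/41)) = (-1/6, -3/41] ∪ {-1/91, √7}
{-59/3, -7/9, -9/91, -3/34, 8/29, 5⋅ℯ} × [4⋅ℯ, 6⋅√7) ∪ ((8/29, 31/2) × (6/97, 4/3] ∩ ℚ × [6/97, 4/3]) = ((ℚ ∩ (8/29, 31/2)) × (6/97, 4/3]) ∪ ({-59/3, -7/9, -9/91, -3/34, 8/29, 5⋅ℯ} × [4⋅ℯ, 6⋅√7))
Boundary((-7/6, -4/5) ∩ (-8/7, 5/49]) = {-8/7, -4/5}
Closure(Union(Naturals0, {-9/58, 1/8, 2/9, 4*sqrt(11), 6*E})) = Union({-9/58, 1/8, 2/9, 4*sqrt(11), 6*E}, Naturals0)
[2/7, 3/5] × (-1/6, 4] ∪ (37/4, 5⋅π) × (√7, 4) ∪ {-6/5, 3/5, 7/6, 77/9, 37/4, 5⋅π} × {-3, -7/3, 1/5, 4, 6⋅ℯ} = ([2/7, 3/5] × (-1/6, 4]) ∪ ((37/4, 5⋅π) × (√7, 4)) ∪ ({-6/5, 3/5, 7/6, 77/9, 37/4, 5⋅π} × {-3, -7/3, 1/5, 4, 6⋅ℯ})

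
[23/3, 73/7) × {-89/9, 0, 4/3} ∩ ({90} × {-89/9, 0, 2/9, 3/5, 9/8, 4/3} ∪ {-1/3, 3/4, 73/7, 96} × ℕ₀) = ∅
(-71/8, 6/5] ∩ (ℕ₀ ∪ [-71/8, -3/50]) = (-71/8, -3/50] ∪ {0, 1}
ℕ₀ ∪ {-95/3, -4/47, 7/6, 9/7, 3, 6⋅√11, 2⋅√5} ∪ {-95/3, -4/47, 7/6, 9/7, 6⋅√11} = {-95/3, -4/47, 7/6, 9/7, 6⋅√11, 2⋅√5} ∪ ℕ₀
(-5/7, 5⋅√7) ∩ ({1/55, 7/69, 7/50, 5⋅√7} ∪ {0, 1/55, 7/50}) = {0, 1/55, 7/69, 7/50}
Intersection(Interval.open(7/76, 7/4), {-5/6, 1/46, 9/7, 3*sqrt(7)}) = {9/7}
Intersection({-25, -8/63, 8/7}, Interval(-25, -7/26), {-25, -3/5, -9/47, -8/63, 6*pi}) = {-25}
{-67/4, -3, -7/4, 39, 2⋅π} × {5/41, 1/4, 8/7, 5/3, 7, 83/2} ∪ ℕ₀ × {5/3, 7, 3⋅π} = (ℕ₀ × {5/3, 7, 3⋅π}) ∪ ({-67/4, -3, -7/4, 39, 2⋅π} × {5/41, 1/4, 8/7, 5/3, 7, 83/2})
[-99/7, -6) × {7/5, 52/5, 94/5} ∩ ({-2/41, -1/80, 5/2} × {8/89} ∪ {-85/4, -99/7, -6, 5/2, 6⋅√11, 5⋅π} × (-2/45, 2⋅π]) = {-99/7} × {7/5}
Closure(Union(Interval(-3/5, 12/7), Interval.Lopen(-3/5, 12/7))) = Interval(-3/5, 12/7)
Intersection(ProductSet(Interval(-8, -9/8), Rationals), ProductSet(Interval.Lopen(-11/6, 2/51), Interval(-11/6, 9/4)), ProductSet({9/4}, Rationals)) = EmptySet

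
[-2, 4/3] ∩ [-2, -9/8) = [-2, -9/8)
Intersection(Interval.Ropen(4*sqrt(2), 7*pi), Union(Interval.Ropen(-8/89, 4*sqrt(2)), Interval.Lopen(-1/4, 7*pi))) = Interval.Ropen(4*sqrt(2), 7*pi)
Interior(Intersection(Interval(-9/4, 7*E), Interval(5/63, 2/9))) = Interval.open(5/63, 2/9)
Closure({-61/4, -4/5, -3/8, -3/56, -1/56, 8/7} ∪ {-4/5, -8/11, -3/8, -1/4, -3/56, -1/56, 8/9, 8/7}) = {-61/4, -4/5, -8/11, -3/8, -1/4, -3/56, -1/56, 8/9, 8/7}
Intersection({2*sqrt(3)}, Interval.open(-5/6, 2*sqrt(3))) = EmptySet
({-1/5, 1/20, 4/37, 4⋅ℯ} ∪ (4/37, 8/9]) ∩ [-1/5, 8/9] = {-1/5, 1/20} ∪ [4/37, 8/9]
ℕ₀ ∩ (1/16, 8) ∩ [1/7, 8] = {1, 2, …, 7}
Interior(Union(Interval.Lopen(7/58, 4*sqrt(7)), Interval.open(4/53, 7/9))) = Interval.open(4/53, 4*sqrt(7))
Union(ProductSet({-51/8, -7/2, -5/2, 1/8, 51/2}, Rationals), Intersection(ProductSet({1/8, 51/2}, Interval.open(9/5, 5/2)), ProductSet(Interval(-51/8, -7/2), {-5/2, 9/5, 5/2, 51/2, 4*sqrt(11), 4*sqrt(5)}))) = ProductSet({-51/8, -7/2, -5/2, 1/8, 51/2}, Rationals)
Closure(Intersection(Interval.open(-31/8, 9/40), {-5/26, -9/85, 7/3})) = {-5/26, -9/85}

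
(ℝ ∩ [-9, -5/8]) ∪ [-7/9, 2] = [-9, 2]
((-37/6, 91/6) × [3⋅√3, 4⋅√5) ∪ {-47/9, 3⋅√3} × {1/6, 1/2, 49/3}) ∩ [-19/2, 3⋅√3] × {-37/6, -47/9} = ∅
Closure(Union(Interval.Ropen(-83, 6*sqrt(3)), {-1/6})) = Interval(-83, 6*sqrt(3))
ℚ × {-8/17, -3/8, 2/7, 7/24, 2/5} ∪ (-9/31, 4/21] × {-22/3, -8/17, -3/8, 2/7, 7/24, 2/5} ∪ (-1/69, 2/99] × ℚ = ((-1/69, 2/99] × ℚ) ∪ (ℚ × {-8/17, -3/8, 2/7, 7/24, 2/5}) ∪ ((-9/31, 4/21] × {-22/3, -8/17, -3/8, 2/7, 7/24, 2/5})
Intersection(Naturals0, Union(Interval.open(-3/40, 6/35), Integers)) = Union(Naturals0, Range(0, 1, 1))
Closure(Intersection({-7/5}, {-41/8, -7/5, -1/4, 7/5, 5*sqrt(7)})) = {-7/5}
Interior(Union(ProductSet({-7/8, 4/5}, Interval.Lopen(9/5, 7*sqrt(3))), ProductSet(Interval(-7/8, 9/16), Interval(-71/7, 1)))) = ProductSet(Interval.open(-7/8, 9/16), Interval.open(-71/7, 1))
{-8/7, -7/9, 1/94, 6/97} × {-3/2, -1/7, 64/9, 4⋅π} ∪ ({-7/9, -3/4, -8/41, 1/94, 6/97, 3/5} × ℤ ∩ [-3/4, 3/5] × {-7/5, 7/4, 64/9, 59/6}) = {-8/7, -7/9, 1/94, 6/97} × {-3/2, -1/7, 64/9, 4⋅π}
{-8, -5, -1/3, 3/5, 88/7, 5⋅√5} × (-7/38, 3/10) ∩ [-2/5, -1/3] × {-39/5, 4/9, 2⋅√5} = ∅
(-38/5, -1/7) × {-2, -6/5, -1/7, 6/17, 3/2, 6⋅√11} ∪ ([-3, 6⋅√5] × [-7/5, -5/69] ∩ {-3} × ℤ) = ({-3} × {-1}) ∪ ((-38/5, -1/7) × {-2, -6/5, -1/7, 6/17, 3/2, 6⋅√11})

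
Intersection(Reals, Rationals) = Rationals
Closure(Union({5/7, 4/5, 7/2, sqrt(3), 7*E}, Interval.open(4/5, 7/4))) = Union({5/7, 7/2, 7*E}, Interval(4/5, 7/4))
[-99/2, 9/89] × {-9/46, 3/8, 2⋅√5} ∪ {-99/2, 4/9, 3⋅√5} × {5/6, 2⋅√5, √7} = ([-99/2, 9/89] × {-9/46, 3/8, 2⋅√5}) ∪ ({-99/2, 4/9, 3⋅√5} × {5/6, 2⋅√5, √7})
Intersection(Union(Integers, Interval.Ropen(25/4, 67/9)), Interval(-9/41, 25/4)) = Union({25/4}, Range(0, 7, 1))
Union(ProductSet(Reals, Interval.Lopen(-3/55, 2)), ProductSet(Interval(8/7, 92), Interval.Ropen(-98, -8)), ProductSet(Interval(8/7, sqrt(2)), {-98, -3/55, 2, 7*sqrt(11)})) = Union(ProductSet(Interval(8/7, 92), Interval.Ropen(-98, -8)), ProductSet(Interval(8/7, sqrt(2)), {-98, -3/55, 2, 7*sqrt(11)}), ProductSet(Reals, Interval.Lopen(-3/55, 2)))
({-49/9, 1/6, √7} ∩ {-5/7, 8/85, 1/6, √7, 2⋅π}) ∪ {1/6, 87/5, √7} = {1/6, 87/5, √7}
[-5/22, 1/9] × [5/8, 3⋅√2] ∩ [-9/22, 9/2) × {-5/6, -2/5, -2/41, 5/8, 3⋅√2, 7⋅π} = [-5/22, 1/9] × {5/8, 3⋅√2}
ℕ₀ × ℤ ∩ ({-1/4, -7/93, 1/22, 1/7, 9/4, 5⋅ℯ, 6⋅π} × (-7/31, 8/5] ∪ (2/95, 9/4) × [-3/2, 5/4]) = {1, 2} × {-1, 0, 1}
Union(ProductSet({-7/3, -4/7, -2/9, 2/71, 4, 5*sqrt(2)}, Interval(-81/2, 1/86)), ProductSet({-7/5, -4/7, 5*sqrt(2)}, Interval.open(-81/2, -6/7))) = Union(ProductSet({-7/5, -4/7, 5*sqrt(2)}, Interval.open(-81/2, -6/7)), ProductSet({-7/3, -4/7, -2/9, 2/71, 4, 5*sqrt(2)}, Interval(-81/2, 1/86)))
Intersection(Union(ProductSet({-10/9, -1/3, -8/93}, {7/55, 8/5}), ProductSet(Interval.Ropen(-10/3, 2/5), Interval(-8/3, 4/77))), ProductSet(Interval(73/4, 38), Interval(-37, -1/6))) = EmptySet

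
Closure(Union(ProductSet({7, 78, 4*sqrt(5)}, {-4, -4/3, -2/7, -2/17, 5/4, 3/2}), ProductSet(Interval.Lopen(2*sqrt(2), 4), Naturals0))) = Union(ProductSet({7, 78, 4*sqrt(5)}, {-4, -4/3, -2/7, -2/17, 5/4, 3/2}), ProductSet(Interval(2*sqrt(2), 4), Naturals0))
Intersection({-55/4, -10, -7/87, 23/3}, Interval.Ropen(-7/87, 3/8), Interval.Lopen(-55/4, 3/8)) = {-7/87}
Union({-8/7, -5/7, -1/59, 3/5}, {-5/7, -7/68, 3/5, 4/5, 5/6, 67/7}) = {-8/7, -5/7, -7/68, -1/59, 3/5, 4/5, 5/6, 67/7}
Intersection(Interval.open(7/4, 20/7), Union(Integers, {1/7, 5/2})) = Union({5/2}, Range(2, 3, 1))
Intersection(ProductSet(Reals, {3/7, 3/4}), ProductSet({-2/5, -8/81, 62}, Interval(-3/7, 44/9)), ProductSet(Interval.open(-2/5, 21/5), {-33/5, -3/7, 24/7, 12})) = EmptySet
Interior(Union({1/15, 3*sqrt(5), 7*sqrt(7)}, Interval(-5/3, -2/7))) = Interval.open(-5/3, -2/7)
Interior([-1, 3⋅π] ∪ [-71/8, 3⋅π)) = (-71/8, 3⋅π)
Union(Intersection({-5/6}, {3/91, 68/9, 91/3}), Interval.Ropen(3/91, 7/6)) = Interval.Ropen(3/91, 7/6)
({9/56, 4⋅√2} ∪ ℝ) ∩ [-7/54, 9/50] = [-7/54, 9/50]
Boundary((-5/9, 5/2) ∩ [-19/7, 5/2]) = {-5/9, 5/2}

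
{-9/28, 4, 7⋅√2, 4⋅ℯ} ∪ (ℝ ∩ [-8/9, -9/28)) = [-8/9, -9/28] ∪ {4, 7⋅√2, 4⋅ℯ}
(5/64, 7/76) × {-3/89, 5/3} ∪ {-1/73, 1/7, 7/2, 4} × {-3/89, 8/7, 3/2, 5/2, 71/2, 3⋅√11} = ((5/64, 7/76) × {-3/89, 5/3}) ∪ ({-1/73, 1/7, 7/2, 4} × {-3/89, 8/7, 3/2, 5/2, 71/2, 3⋅√11})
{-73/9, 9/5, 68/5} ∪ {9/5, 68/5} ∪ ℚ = ℚ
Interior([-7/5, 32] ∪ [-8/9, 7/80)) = (-7/5, 32)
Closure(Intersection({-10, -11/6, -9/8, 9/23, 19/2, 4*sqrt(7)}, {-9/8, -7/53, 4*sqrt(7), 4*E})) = {-9/8, 4*sqrt(7)}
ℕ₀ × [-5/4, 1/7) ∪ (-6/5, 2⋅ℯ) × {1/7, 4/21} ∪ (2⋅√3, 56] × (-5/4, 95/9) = (ℕ₀ × [-5/4, 1/7)) ∪ ((-6/5, 2⋅ℯ) × {1/7, 4/21}) ∪ ((2⋅√3, 56] × (-5/4, 95/9))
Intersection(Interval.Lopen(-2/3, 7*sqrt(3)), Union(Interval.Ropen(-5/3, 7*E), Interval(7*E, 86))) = Interval.Lopen(-2/3, 7*sqrt(3))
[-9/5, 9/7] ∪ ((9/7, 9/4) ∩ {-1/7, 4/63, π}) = [-9/5, 9/7]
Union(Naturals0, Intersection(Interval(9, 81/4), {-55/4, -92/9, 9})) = Naturals0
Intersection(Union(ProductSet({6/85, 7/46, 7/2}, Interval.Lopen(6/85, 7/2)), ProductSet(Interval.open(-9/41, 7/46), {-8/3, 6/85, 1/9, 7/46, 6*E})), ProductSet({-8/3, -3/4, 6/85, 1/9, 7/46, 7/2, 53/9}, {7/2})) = ProductSet({6/85, 7/46, 7/2}, {7/2})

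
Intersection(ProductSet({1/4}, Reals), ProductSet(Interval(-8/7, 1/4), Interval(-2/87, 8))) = ProductSet({1/4}, Interval(-2/87, 8))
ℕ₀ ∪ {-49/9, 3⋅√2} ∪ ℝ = ℝ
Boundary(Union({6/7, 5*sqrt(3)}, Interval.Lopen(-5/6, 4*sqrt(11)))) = {-5/6, 4*sqrt(11)}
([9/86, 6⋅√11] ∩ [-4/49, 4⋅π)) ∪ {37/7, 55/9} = [9/86, 4⋅π)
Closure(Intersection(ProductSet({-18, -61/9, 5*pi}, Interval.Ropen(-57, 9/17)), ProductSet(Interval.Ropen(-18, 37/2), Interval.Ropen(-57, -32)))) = ProductSet({-18, -61/9, 5*pi}, Interval(-57, -32))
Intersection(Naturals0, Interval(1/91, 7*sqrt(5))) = Range(1, 16, 1)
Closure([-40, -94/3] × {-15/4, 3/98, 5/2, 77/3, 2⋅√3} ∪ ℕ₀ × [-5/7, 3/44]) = (ℕ₀ × [-5/7, 3/44]) ∪ ([-40, -94/3] × {-15/4, 3/98, 5/2, 77/3, 2⋅√3})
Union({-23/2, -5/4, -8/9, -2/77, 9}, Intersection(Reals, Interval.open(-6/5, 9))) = Union({-23/2, -5/4}, Interval.Lopen(-6/5, 9))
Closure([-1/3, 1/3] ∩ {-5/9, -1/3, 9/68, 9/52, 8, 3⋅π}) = {-1/3, 9/68, 9/52}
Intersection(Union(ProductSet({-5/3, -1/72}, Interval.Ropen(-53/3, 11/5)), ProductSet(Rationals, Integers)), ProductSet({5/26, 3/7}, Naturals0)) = ProductSet({5/26, 3/7}, Naturals0)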